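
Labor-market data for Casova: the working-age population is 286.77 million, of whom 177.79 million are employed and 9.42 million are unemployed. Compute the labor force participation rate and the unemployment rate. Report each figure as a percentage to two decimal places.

Labor force = employed + unemployed = 177.79 + 9.42 = 187.21 million.
Unemployment rate = 9.42 / 187.21 = 5.03%.
Labor force participation rate = 187.21 / 286.77 = 65.28%.

Labor force participation rate ≈ 65.28%; unemployment rate ≈ 5.03%.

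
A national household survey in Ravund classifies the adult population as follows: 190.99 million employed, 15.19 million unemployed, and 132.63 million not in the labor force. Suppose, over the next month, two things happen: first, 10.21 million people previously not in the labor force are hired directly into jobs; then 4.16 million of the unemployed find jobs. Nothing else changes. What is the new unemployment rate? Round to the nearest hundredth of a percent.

New unemployment rate ≈ 5.10%.

Initially, labor force = 190.99 + 15.19 = 206.18 million, so u = 15.19/206.18 = 7.37%.
After the first change, employed and labor force both rise by 10.21; unemployed unchanged → E = 201.20, U = 15.19, labor force = 216.39 million.
After the second change, unemployed falls and employed rises by 4.16; labor force unchanged → E = 205.36, U = 11.03, labor force = 216.39 million.
New unemployment rate = 11.03 / 216.39 = 5.10%.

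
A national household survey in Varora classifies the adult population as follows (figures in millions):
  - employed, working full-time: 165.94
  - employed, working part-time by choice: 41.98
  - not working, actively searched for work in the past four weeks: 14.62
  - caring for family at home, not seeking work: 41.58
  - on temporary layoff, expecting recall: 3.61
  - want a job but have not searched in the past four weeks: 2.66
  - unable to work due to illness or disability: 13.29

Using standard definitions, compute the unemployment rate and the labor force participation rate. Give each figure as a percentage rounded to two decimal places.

Unemployment rate ≈ 8.06%; labor force participation rate ≈ 79.72%.

Employed = 165.94 + 41.98 = 207.92 million.
Unemployed = 14.62 + 3.61 = 18.23 million (jobless and actively searching, or on temporary layoff).
Labor force = 207.92 + 18.23 = 226.15 million.
Not in labor force = 41.58 + 2.66 + 13.29 = 57.53 million (those not working and not actively searching are outside the labor force — including those who want a job but have given up searching).
Civilian working-age population = 226.15 + 57.53 = 283.68 million.
Unemployment rate = 18.23 / 226.15 = 8.06%.
Labor force participation rate = 226.15 / 283.68 = 79.72%.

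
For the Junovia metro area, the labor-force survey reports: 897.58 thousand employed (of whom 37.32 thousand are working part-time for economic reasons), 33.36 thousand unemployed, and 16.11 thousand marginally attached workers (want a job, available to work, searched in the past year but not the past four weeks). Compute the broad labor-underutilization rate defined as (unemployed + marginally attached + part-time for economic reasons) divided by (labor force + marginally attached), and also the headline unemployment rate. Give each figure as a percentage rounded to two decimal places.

Broad underutilization rate ≈ 9.16%; headline unemployment rate ≈ 3.58%.

Labor force = 897.58 + 33.36 = 930.94 thousand.
Numerator = 33.36 + 16.11 + 37.32 = 86.79 thousand.
Denominator = 930.94 + 16.11 = 947.05 thousand.
Broad rate = 86.79 / 947.05 = 9.16%.
Headline unemployment rate = 33.36 / 930.94 = 3.58%.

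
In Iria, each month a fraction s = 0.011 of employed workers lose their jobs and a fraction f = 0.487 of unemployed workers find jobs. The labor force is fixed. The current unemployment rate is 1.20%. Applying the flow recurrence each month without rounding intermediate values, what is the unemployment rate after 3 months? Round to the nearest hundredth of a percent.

With a fixed labor force, u_{t+1} = u_t + s·(1−u_t) − f·u_t = u_t·(1−s−f) + s.
Here 1−s−f = 0.502 and s = 0.011.
u_1 = 0.012000 × 0.502 + 0.011 = 0.017024.
u_2 = 0.017024 × 0.502 + 0.011 = 0.019546.
u_3 = 0.019546 × 0.502 + 0.011 = 0.020812.

Unemployment rate after three months ≈ 2.08%.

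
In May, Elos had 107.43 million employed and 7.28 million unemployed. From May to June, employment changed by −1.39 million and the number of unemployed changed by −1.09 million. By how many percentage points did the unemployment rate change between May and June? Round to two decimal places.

May: labor force = 107.43 + 7.28 = 114.71; u = 7.28/114.71 = 6.35%.
June: labor force = 106.04 + 6.19 = 112.23; u = 6.19/112.23 = 5.52%.
Change = 5.52% − 6.35% = −0.83 pp.

The unemployment rate changed by −0.83 percentage points.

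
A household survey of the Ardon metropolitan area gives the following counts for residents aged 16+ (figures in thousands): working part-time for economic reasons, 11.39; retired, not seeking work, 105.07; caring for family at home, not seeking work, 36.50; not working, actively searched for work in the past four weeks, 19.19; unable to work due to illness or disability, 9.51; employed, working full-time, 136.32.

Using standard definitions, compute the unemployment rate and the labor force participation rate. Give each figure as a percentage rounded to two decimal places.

Employed = 11.39 + 136.32 = 147.71 thousand (anyone who worked, including part-time for economic reasons, counts as employed).
Unemployed = 19.19 thousand.
Labor force = 147.71 + 19.19 = 166.90 thousand.
Not in labor force = 105.07 + 36.50 + 9.51 = 151.08 thousand (those not working and not actively searching are outside the labor force).
Civilian working-age population = 166.90 + 151.08 = 317.98 thousand.
Unemployment rate = 19.19 / 166.90 = 11.50%.
Labor force participation rate = 166.90 / 317.98 = 52.49%.

Unemployment rate ≈ 11.50%; labor force participation rate ≈ 52.49%.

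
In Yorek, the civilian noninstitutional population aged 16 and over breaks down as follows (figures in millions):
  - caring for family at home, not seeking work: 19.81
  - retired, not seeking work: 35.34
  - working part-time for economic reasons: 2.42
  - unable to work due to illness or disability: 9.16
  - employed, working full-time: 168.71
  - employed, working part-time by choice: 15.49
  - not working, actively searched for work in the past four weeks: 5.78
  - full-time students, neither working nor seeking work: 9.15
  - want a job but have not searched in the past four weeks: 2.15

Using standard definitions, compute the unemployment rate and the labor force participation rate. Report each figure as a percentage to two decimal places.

Unemployment rate ≈ 3.00%; labor force participation rate ≈ 71.79%.

Employed = 2.42 + 168.71 + 15.49 = 186.62 million (anyone who worked, including part-time for economic reasons, counts as employed).
Unemployed = 5.78 million.
Labor force = 186.62 + 5.78 = 192.40 million.
Not in labor force = 19.81 + 35.34 + 9.16 + 9.15 + 2.15 = 75.61 million (those not working and not actively searching are outside the labor force — including those who want a job but have given up searching).
Civilian working-age population = 192.40 + 75.61 = 268.01 million.
Unemployment rate = 5.78 / 192.40 = 3.00%.
Labor force participation rate = 192.40 / 268.01 = 71.79%.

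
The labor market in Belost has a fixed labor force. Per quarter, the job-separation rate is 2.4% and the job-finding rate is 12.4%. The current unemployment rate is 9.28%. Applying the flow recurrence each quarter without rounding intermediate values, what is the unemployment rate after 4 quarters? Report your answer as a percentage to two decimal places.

Unemployment rate after four quarters ≈ 12.56%.

With a fixed labor force, u_{t+1} = u_t + s·(1−u_t) − f·u_t = u_t·(1−s−f) + s.
Here 1−s−f = 0.852 and s = 0.024.
u_1 = 0.092800 × 0.852 + 0.024 = 0.103066.
u_2 = 0.103066 × 0.852 + 0.024 = 0.111812.
u_3 = 0.111812 × 0.852 + 0.024 = 0.119264.
u_4 = 0.119264 × 0.852 + 0.024 = 0.125613.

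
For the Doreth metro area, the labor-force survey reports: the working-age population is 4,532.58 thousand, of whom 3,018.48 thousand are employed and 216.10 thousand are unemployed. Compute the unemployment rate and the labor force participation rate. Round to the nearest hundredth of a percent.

Labor force = employed + unemployed = 3,018.48 + 216.10 = 3,234.58 thousand.
Unemployment rate = 216.10 / 3,234.58 = 6.68%.
Labor force participation rate = 3,234.58 / 4,532.58 = 71.36%.

Unemployment rate ≈ 6.68%; labor force participation rate ≈ 71.36%.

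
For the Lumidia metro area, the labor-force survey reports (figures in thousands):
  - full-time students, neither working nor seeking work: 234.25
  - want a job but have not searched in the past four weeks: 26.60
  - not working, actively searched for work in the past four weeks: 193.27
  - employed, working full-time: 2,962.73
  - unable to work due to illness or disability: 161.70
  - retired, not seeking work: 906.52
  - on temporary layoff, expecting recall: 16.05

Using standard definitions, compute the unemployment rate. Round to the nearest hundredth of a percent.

Employed = 2,962.73 thousand.
Unemployed = 193.27 + 16.05 = 209.32 thousand (jobless and actively searching, or on temporary layoff).
Labor force = 2,962.73 + 209.32 = 3,172.05 thousand.
Unemployment rate = 209.32 / 3,172.05 = 6.60%.

Unemployment rate ≈ 6.60%.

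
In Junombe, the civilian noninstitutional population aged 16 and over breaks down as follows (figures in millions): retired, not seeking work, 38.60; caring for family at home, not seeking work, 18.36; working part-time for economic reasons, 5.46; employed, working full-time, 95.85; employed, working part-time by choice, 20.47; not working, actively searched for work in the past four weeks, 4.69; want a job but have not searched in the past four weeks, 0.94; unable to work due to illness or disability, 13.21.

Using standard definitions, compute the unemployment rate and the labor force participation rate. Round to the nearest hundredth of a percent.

Employed = 5.46 + 95.85 + 20.47 = 121.78 million (anyone who worked, including part-time for economic reasons, counts as employed).
Unemployed = 4.69 million.
Labor force = 121.78 + 4.69 = 126.47 million.
Not in labor force = 38.60 + 18.36 + 0.94 + 13.21 = 71.11 million (those not working and not actively searching are outside the labor force — including those who want a job but have given up searching).
Civilian working-age population = 126.47 + 71.11 = 197.58 million.
Unemployment rate = 4.69 / 126.47 = 3.71%.
Labor force participation rate = 126.47 / 197.58 = 64.01%.

Unemployment rate ≈ 3.71%; labor force participation rate ≈ 64.01%.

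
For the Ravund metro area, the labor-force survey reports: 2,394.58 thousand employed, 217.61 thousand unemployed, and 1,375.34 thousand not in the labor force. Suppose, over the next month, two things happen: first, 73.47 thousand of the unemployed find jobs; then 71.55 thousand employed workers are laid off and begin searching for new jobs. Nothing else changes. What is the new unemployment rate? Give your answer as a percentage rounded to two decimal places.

New unemployment rate ≈ 8.26%.

Initially, labor force = 2,394.58 + 217.61 = 2,612.19 thousand, so u = 217.61/2,612.19 = 8.33%.
After the first change, unemployed falls and employed rises by 73.47; labor force unchanged → E = 2,468.05, U = 144.14, labor force = 2,612.19 thousand.
After the second change, employed falls and unemployed rises by 71.55; labor force unchanged → E = 2,396.50, U = 215.69, labor force = 2,612.19 thousand.
New unemployment rate = 215.69 / 2,612.19 = 8.26%.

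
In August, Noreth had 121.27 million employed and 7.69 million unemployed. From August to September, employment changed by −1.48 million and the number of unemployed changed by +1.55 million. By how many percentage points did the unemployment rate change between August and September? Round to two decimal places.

August: labor force = 121.27 + 7.69 = 128.96; u = 7.69/128.96 = 5.96%.
September: labor force = 119.79 + 9.24 = 129.03; u = 9.24/129.03 = 7.16%.
Change = 7.16% − 5.96% = +1.20 pp.

The unemployment rate changed by +1.20 percentage points.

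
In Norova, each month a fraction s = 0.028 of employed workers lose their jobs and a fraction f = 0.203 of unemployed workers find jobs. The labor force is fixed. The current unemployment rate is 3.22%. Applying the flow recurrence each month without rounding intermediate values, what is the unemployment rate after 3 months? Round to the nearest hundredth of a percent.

Unemployment rate after three months ≈ 8.07%.

With a fixed labor force, u_{t+1} = u_t + s·(1−u_t) − f·u_t = u_t·(1−s−f) + s.
Here 1−s−f = 0.769 and s = 0.028.
u_1 = 0.032200 × 0.769 + 0.028 = 0.052762.
u_2 = 0.052762 × 0.769 + 0.028 = 0.068574.
u_3 = 0.068574 × 0.769 + 0.028 = 0.080733.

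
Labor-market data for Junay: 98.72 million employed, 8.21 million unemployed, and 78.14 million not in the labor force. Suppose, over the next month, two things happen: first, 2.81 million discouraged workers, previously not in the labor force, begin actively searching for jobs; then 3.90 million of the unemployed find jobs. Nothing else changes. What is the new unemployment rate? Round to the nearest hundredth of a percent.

New unemployment rate ≈ 6.49%.

Initially, labor force = 98.72 + 8.21 = 106.93 million, so u = 8.21/106.93 = 7.68%.
After the first change, unemployed and labor force both rise by 2.81 → E = 98.72, U = 11.02, labor force = 109.74 million.
After the second change, unemployed falls and employed rises by 3.90; labor force unchanged → E = 102.62, U = 7.12, labor force = 109.74 million.
New unemployment rate = 7.12 / 109.74 = 6.49%.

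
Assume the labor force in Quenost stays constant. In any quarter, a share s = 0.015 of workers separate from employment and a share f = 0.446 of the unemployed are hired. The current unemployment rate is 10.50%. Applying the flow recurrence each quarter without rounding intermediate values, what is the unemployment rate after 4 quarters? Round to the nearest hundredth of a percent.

Unemployment rate after four quarters ≈ 3.87%.

With a fixed labor force, u_{t+1} = u_t + s·(1−u_t) − f·u_t = u_t·(1−s−f) + s.
Here 1−s−f = 0.539 and s = 0.015.
u_1 = 0.105000 × 0.539 + 0.015 = 0.071595.
u_2 = 0.071595 × 0.539 + 0.015 = 0.053590.
u_3 = 0.053590 × 0.539 + 0.015 = 0.043885.
u_4 = 0.043885 × 0.539 + 0.015 = 0.038654.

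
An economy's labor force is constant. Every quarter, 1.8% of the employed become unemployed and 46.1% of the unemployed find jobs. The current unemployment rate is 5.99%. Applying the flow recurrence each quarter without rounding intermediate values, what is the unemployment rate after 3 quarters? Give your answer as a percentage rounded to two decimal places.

With a fixed labor force, u_{t+1} = u_t + s·(1−u_t) − f·u_t = u_t·(1−s−f) + s.
Here 1−s−f = 0.521 and s = 0.018.
u_1 = 0.059900 × 0.521 + 0.018 = 0.049208.
u_2 = 0.049208 × 0.521 + 0.018 = 0.043637.
u_3 = 0.043637 × 0.521 + 0.018 = 0.040735.

Unemployment rate after three quarters ≈ 4.07%.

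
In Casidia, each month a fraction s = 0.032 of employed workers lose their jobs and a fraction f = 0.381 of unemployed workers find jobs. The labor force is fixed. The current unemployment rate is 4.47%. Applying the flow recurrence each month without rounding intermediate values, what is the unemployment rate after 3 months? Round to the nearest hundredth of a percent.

Unemployment rate after three months ≈ 7.09%.

With a fixed labor force, u_{t+1} = u_t + s·(1−u_t) − f·u_t = u_t·(1−s−f) + s.
Here 1−s−f = 0.587 and s = 0.032.
u_1 = 0.044700 × 0.587 + 0.032 = 0.058239.
u_2 = 0.058239 × 0.587 + 0.032 = 0.066186.
u_3 = 0.066186 × 0.587 + 0.032 = 0.070851.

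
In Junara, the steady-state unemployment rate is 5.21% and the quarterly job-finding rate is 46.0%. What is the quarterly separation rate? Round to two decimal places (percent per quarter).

Separation rate ≈ 2.53% per quarter.

From u* = s/(s+f): s = u·f/(1−u).
s = 0.0521 × 46.0 / (1 − 0.0521) = 2.3966 / 0.9479 ≈ 2.53% per quarter.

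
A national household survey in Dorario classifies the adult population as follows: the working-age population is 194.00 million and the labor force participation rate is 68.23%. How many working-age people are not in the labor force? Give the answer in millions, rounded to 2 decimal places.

Share not in the labor force = 1 − 0.6823 = 0.3177.
Not in labor force = 0.3177 × 194.00 ≈ 61.63 million.

About 61.63 million are not in the labor force.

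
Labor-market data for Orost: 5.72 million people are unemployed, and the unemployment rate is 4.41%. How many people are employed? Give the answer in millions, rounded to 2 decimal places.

About 123.99 million are employed.

Labor force = U / u = 5.72 / 0.0441 ≈ 129.71 million.
Employed = labor force − unemployed = 129.71 − 5.72 = 123.99 million.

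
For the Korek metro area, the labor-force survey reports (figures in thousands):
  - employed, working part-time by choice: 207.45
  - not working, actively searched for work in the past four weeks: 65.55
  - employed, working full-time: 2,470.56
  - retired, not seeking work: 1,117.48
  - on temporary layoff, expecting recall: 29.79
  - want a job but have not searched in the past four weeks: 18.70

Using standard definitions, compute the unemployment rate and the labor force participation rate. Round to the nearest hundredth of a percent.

Employed = 207.45 + 2,470.56 = 2,678.01 thousand.
Unemployed = 65.55 + 29.79 = 95.34 thousand (jobless and actively searching, or on temporary layoff).
Labor force = 2,678.01 + 95.34 = 2,773.35 thousand.
Not in labor force = 1,117.48 + 18.70 = 1,136.18 thousand (those not working and not actively searching are outside the labor force — including those who want a job but have given up searching).
Civilian working-age population = 2,773.35 + 1,136.18 = 3,909.53 thousand.
Unemployment rate = 95.34 / 2,773.35 = 3.44%.
Labor force participation rate = 2,773.35 / 3,909.53 = 70.94%.

Unemployment rate ≈ 3.44%; labor force participation rate ≈ 70.94%.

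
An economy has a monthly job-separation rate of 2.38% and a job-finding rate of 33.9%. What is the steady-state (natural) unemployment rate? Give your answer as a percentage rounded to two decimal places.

Steady-state unemployment rate ≈ 6.56%.

At steady state the flows balance: s·E = f·U, so U/(E+U) = s/(s+f).
u* = 2.38 / (2.38 + 33.9) = 2.38 / 36.28 = 6.56%.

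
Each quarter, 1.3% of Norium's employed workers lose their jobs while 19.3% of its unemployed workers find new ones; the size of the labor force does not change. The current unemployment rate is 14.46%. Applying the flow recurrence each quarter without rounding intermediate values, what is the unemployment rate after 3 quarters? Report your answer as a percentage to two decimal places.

With a fixed labor force, u_{t+1} = u_t + s·(1−u_t) − f·u_t = u_t·(1−s−f) + s.
Here 1−s−f = 0.794 and s = 0.013.
u_1 = 0.144600 × 0.794 + 0.013 = 0.127812.
u_2 = 0.127812 × 0.794 + 0.013 = 0.114483.
u_3 = 0.114483 × 0.794 + 0.013 = 0.103900.

Unemployment rate after three quarters ≈ 10.39%.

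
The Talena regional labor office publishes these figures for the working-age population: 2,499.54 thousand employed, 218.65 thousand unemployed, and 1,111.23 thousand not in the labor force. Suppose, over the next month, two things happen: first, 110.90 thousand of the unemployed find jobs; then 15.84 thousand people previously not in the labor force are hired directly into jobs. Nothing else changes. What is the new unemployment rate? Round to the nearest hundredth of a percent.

Initially, labor force = 2,499.54 + 218.65 = 2,718.19 thousand, so u = 218.65/2,718.19 = 8.04%.
After the first change, unemployed falls and employed rises by 110.90; labor force unchanged → E = 2,610.44, U = 107.75, labor force = 2,718.19 thousand.
After the second change, employed and labor force both rise by 15.84; unemployed unchanged → E = 2,626.28, U = 107.75, labor force = 2,734.03 thousand.
New unemployment rate = 107.75 / 2,734.03 = 3.94%.

New unemployment rate ≈ 3.94%.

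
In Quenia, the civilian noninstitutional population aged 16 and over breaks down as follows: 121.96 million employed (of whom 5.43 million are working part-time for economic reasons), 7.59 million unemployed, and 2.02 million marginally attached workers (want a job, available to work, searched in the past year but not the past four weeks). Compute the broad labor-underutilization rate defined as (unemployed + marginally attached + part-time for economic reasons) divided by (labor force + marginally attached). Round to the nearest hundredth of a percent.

Labor force = 121.96 + 7.59 = 129.55 million.
Numerator = 7.59 + 2.02 + 5.43 = 15.04 million.
Denominator = 129.55 + 2.02 = 131.57 million.
Broad rate = 15.04 / 131.57 = 11.43%.

Broad underutilization rate ≈ 11.43%.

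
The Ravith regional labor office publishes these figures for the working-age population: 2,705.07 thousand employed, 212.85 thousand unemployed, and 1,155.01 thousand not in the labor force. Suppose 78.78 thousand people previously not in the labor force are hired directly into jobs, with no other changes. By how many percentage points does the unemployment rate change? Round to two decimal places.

The unemployment rate changes by −0.19 percentage points.

Initially, labor force = 2,705.07 + 212.85 = 2,917.92 thousand, so u = 212.85/2,917.92 = 7.29%.
After the change, employed and labor force both rise by 78.78; unemployed unchanged → E = 2,783.85, U = 212.85, labor force = 2,996.70 thousand.
New unemployment rate = 212.85 / 2,996.70 = 7.10%.
Change = 7.10% − 7.29% = −0.19 percentage points.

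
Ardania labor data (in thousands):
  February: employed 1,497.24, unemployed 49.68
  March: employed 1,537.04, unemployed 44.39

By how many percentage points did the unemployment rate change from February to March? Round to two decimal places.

The unemployment rate changed by −0.40 percentage points.

February: labor force = 1,497.24 + 49.68 = 1,546.92; u = 49.68/1,546.92 = 3.21%.
March: labor force = 1,537.04 + 44.39 = 1,581.43; u = 44.39/1,581.43 = 2.81%.
Change = 2.81% − 3.21% = −0.40 pp.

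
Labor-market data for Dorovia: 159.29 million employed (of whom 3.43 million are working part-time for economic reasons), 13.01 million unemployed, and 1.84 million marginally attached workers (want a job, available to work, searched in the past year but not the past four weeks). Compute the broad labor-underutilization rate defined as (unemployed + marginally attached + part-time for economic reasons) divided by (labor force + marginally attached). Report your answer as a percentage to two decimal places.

Labor force = 159.29 + 13.01 = 172.30 million.
Numerator = 13.01 + 1.84 + 3.43 = 18.28 million.
Denominator = 172.30 + 1.84 = 174.14 million.
Broad rate = 18.28 / 174.14 = 10.50%.

Broad underutilization rate ≈ 10.50%.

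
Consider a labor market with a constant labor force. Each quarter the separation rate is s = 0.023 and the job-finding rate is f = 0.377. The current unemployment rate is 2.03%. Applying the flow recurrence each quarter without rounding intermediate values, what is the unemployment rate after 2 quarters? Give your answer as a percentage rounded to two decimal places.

Unemployment rate after two quarters ≈ 4.41%.

With a fixed labor force, u_{t+1} = u_t + s·(1−u_t) − f·u_t = u_t·(1−s−f) + s.
Here 1−s−f = 0.600 and s = 0.023.
u_1 = 0.020300 × 0.600 + 0.023 = 0.035180.
u_2 = 0.035180 × 0.600 + 0.023 = 0.044108.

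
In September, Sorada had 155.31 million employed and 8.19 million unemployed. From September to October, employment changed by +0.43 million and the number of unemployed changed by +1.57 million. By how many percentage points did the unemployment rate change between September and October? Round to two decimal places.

September: labor force = 155.31 + 8.19 = 163.50; u = 8.19/163.50 = 5.01%.
October: labor force = 155.74 + 9.76 = 165.50; u = 9.76/165.50 = 5.90%.
Change = 5.90% − 5.01% = +0.89 pp.

The unemployment rate changed by +0.89 percentage points.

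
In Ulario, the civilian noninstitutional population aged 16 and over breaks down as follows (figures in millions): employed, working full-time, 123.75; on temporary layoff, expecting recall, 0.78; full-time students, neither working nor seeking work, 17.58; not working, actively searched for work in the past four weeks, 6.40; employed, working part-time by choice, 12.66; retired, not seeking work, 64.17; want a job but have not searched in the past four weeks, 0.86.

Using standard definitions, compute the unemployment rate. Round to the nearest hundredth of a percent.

Employed = 123.75 + 12.66 = 136.41 million.
Unemployed = 0.78 + 6.40 = 7.18 million (jobless and actively searching, or on temporary layoff).
Labor force = 136.41 + 7.18 = 143.59 million.
Unemployment rate = 7.18 / 143.59 = 5.00%.

Unemployment rate ≈ 5.00%.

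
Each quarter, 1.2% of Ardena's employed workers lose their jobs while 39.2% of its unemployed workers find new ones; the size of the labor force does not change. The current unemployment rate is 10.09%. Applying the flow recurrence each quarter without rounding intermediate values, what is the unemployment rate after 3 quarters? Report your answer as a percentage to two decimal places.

Unemployment rate after three quarters ≈ 4.48%.

With a fixed labor force, u_{t+1} = u_t + s·(1−u_t) − f·u_t = u_t·(1−s−f) + s.
Here 1−s−f = 0.596 and s = 0.012.
u_1 = 0.100900 × 0.596 + 0.012 = 0.072136.
u_2 = 0.072136 × 0.596 + 0.012 = 0.054993.
u_3 = 0.054993 × 0.596 + 0.012 = 0.044776.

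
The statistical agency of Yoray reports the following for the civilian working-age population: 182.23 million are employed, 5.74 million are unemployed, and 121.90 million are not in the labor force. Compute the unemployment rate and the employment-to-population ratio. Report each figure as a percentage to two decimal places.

Unemployment rate ≈ 3.05%; employment-population ratio ≈ 58.81%.

Labor force = employed + unemployed = 182.23 + 5.74 = 187.97 million.
Working-age population = 187.97 + 121.90 = 309.87 million.
Unemployment rate = 5.74 / 187.97 = 3.05%.
Employment-population ratio = 182.23 / 309.87 = 58.81%.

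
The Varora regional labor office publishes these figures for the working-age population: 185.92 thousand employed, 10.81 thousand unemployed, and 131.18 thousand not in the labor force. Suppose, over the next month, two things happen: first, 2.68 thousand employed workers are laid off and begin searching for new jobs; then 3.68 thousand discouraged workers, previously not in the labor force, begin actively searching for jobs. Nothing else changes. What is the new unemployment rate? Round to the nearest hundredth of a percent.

Initially, labor force = 185.92 + 10.81 = 196.73 thousand, so u = 10.81/196.73 = 5.49%.
After the first change, employed falls and unemployed rises by 2.68; labor force unchanged → E = 183.24, U = 13.49, labor force = 196.73 thousand.
After the second change, unemployed and labor force both rise by 3.68 → E = 183.24, U = 17.17, labor force = 200.41 thousand.
New unemployment rate = 17.17 / 200.41 = 8.57%.

New unemployment rate ≈ 8.57%.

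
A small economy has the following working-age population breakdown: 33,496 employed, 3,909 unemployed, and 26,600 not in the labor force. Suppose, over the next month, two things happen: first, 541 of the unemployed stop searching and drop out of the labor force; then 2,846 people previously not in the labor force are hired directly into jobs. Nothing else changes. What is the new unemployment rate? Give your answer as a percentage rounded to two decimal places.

New unemployment rate ≈ 8.48%.

Initially, labor force = 33,496 + 3,909 = 37,405, so u = 3,909/37,405 = 10.45%.
After the first change, unemployed and labor force both fall by 541 → E = 33,496, U = 3,368, labor force = 36,864.
After the second change, employed and labor force both rise by 2,846; unemployed unchanged → E = 36,342, U = 3,368, labor force = 39,710.
New unemployment rate = 3,368 / 39,710 = 8.48%.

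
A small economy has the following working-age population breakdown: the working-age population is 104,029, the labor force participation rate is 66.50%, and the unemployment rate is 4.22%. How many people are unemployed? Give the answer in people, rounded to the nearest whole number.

Labor force = 0.6650 × 104,029 = 69,179.
Unemployed = 0.0422 × 69,179 ≈ 2,919.

About 2,919 are unemployed.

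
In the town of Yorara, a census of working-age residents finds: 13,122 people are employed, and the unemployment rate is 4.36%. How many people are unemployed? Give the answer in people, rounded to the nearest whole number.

Let U be the number unemployed. The labor force is E + U, and U/(E+U) = 0.0436.
So U = 0.0436 × 13,122 / (1 − 0.0436) = 572.12 / 0.9564 ≈ 598.

About 598 are unemployed.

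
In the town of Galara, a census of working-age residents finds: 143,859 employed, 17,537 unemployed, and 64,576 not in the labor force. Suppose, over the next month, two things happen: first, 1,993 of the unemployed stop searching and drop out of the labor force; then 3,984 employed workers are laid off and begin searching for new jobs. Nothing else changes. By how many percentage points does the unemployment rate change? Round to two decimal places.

The unemployment rate changes by +1.38 percentage points.

Initially, labor force = 143,859 + 17,537 = 161,396, so u = 17,537/161,396 = 10.87%.
After the first change, unemployed and labor force both fall by 1,993 → E = 143,859, U = 15,544, labor force = 159,403.
After the second change, employed falls and unemployed rises by 3,984; labor force unchanged → E = 139,875, U = 19,528, labor force = 159,403.
New unemployment rate = 19,528 / 159,403 = 12.25%.
Change = 12.25% − 10.87% = +1.38 percentage points.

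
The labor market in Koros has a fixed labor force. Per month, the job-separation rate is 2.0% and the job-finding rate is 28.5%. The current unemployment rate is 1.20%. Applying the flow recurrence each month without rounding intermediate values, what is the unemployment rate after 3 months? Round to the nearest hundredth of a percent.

Unemployment rate after three months ≈ 4.76%.

With a fixed labor force, u_{t+1} = u_t + s·(1−u_t) − f·u_t = u_t·(1−s−f) + s.
Here 1−s−f = 0.695 and s = 0.020.
u_1 = 0.012000 × 0.695 + 0.020 = 0.028340.
u_2 = 0.028340 × 0.695 + 0.020 = 0.039696.
u_3 = 0.039696 × 0.695 + 0.020 = 0.047589.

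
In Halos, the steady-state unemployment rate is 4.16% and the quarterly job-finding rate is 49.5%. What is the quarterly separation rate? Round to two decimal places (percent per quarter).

From u* = s/(s+f): s = u·f/(1−u).
s = 0.0416 × 49.5 / (1 − 0.0416) = 2.0592 / 0.9584 ≈ 2.15% per quarter.

Separation rate ≈ 2.15% per quarter.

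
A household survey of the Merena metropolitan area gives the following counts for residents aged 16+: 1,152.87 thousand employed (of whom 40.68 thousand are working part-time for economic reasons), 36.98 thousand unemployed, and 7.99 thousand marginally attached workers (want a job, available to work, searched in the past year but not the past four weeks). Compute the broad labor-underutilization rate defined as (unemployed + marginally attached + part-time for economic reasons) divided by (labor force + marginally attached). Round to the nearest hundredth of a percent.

Broad underutilization rate ≈ 7.15%.

Labor force = 1,152.87 + 36.98 = 1,189.85 thousand.
Numerator = 36.98 + 7.99 + 40.68 = 85.65 thousand.
Denominator = 1,189.85 + 7.99 = 1,197.84 thousand.
Broad rate = 85.65 / 1,197.84 = 7.15%.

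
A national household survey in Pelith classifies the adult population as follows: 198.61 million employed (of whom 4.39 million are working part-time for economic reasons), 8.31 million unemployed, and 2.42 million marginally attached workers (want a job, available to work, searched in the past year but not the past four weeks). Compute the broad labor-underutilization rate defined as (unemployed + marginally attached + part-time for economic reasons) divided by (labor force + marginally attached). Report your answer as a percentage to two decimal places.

Labor force = 198.61 + 8.31 = 206.92 million.
Numerator = 8.31 + 2.42 + 4.39 = 15.12 million.
Denominator = 206.92 + 2.42 = 209.34 million.
Broad rate = 15.12 / 209.34 = 7.22%.

Broad underutilization rate ≈ 7.22%.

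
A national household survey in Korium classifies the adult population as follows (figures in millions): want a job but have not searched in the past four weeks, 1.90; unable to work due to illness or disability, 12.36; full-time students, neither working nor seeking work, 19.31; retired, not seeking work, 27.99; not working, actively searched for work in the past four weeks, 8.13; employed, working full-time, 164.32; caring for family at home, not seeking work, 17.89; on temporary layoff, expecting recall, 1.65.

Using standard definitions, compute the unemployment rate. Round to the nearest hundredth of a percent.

Unemployment rate ≈ 5.62%.

Employed = 164.32 million.
Unemployed = 8.13 + 1.65 = 9.78 million (jobless and actively searching, or on temporary layoff).
Labor force = 164.32 + 9.78 = 174.10 million.
Unemployment rate = 9.78 / 174.10 = 5.62%.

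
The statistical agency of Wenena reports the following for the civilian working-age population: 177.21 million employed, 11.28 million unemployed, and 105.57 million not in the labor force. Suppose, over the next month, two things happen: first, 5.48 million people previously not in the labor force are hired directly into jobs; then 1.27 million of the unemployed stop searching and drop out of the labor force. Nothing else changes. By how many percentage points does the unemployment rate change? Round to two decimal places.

Initially, labor force = 177.21 + 11.28 = 188.49 million, so u = 11.28/188.49 = 5.98%.
After the first change, employed and labor force both rise by 5.48; unemployed unchanged → E = 182.69, U = 11.28, labor force = 193.97 million.
After the second change, unemployed and labor force both fall by 1.27 → E = 182.69, U = 10.01, labor force = 192.70 million.
New unemployment rate = 10.01 / 192.70 = 5.19%.
Change = 5.19% − 5.98% = −0.79 percentage points.

The unemployment rate changes by −0.79 percentage points.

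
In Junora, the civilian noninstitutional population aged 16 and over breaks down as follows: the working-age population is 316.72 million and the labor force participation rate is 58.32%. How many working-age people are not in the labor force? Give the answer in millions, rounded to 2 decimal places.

About 132.01 million are not in the labor force.

Share not in the labor force = 1 − 0.5832 = 0.4168.
Not in labor force = 0.4168 × 316.72 ≈ 132.01 million.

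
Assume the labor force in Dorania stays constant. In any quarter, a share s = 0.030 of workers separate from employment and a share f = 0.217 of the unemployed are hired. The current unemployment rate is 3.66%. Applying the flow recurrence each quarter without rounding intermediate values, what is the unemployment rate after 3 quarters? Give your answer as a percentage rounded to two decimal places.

With a fixed labor force, u_{t+1} = u_t + s·(1−u_t) − f·u_t = u_t·(1−s−f) + s.
Here 1−s−f = 0.753 and s = 0.030.
u_1 = 0.036600 × 0.753 + 0.030 = 0.057560.
u_2 = 0.057560 × 0.753 + 0.030 = 0.073343.
u_3 = 0.073343 × 0.753 + 0.030 = 0.085227.

Unemployment rate after three quarters ≈ 8.52%.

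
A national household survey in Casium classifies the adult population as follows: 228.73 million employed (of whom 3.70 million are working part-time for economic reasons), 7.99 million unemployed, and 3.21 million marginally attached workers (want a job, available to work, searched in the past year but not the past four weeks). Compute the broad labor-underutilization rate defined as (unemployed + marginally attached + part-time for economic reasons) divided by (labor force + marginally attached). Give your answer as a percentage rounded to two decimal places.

Labor force = 228.73 + 7.99 = 236.72 million.
Numerator = 7.99 + 3.21 + 3.70 = 14.90 million.
Denominator = 236.72 + 3.21 = 239.93 million.
Broad rate = 14.90 / 239.93 = 6.21%.

Broad underutilization rate ≈ 6.21%.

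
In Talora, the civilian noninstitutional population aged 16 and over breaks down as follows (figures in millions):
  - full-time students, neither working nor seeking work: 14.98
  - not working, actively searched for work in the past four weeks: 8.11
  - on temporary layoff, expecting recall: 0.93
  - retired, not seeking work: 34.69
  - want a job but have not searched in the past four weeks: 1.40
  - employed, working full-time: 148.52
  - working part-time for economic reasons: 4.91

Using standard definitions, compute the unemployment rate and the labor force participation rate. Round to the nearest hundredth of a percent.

Employed = 148.52 + 4.91 = 153.43 million (anyone who worked, including part-time for economic reasons, counts as employed).
Unemployed = 8.11 + 0.93 = 9.04 million (jobless and actively searching, or on temporary layoff).
Labor force = 153.43 + 9.04 = 162.47 million.
Not in labor force = 14.98 + 34.69 + 1.40 = 51.07 million (those not working and not actively searching are outside the labor force — including those who want a job but have given up searching).
Civilian working-age population = 162.47 + 51.07 = 213.54 million.
Unemployment rate = 9.04 / 162.47 = 5.56%.
Labor force participation rate = 162.47 / 213.54 = 76.08%.

Unemployment rate ≈ 5.56%; labor force participation rate ≈ 76.08%.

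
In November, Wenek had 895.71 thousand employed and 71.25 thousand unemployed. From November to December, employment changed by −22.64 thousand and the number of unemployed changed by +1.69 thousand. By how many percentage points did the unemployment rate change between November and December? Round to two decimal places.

November: labor force = 895.71 + 71.25 = 966.96; u = 71.25/966.96 = 7.37%.
December: labor force = 873.07 + 72.94 = 946.01; u = 72.94/946.01 = 7.71%.
Change = 7.71% − 7.37% = +0.34 pp.

The unemployment rate changed by +0.34 percentage points.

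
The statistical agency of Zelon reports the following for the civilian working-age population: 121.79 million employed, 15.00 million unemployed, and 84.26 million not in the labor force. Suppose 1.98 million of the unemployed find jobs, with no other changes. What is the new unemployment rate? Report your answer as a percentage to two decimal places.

Initially, labor force = 121.79 + 15.00 = 136.79 million, so u = 15.00/136.79 = 10.97%.
After the change, unemployed falls and employed rises by 1.98; labor force unchanged → E = 123.77, U = 13.02, labor force = 136.79 million.
New unemployment rate = 13.02 / 136.79 = 9.52%.

New unemployment rate ≈ 9.52%.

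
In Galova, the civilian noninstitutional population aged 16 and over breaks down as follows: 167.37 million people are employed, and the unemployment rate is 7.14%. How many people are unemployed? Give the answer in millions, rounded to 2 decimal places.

Let U be the number unemployed. The labor force is E + U, and U/(E+U) = 0.0714.
So U = 0.0714 × 167.37 / (1 − 0.0714) = 11.9502 / 0.9286 ≈ 12.87 million.

About 12.87 million are unemployed.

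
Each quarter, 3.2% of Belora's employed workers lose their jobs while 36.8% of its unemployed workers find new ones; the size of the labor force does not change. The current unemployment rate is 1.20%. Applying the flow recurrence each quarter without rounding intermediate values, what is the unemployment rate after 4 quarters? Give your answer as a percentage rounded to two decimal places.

Unemployment rate after four quarters ≈ 7.12%.

With a fixed labor force, u_{t+1} = u_t + s·(1−u_t) − f·u_t = u_t·(1−s−f) + s.
Here 1−s−f = 0.600 and s = 0.032.
u_1 = 0.012000 × 0.600 + 0.032 = 0.039200.
u_2 = 0.039200 × 0.600 + 0.032 = 0.055520.
u_3 = 0.055520 × 0.600 + 0.032 = 0.065312.
u_4 = 0.065312 × 0.600 + 0.032 = 0.071187.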